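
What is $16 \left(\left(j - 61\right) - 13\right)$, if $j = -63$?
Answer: $-2192$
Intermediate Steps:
$16 \left(\left(j - 61\right) - 13\right) = 16 \left(\left(-63 - 61\right) - 13\right) = 16 \left(-124 - 13\right) = 16 \left(-137\right) = -2192$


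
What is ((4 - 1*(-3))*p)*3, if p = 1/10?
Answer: 21/10 ≈ 2.1000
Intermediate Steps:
p = 1/10 ≈ 0.10000
((4 - 1*(-3))*p)*3 = ((4 - 1*(-3))*(1/10))*3 = ((4 + 3)*(1/10))*3 = (7*(1/10))*3 = (7/10)*3 = 21/10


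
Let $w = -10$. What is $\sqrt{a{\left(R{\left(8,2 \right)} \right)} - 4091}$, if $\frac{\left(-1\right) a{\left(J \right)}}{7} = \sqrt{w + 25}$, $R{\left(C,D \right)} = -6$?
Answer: $\sqrt{-4091 - 7 \sqrt{15}} \approx 64.172 i$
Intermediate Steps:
$a{\left(J \right)} = - 7 \sqrt{15}$ ($a{\left(J \right)} = - 7 \sqrt{-10 + 25} = - 7 \sqrt{15}$)
$\sqrt{a{\left(R{\left(8,2 \right)} \right)} - 4091} = \sqrt{- 7 \sqrt{15} - 4091} = \sqrt{-4091 - 7 \sqrt{15}}$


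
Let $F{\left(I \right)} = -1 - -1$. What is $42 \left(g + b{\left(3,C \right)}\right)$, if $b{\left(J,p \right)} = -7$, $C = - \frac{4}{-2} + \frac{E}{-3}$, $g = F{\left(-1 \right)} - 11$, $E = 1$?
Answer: $-756$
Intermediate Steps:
$F{\left(I \right)} = 0$ ($F{\left(I \right)} = -1 + 1 = 0$)
$g = -11$ ($g = 0 - 11 = -11$)
$C = \frac{5}{3}$ ($C = - \frac{4}{-2} + 1 \frac{1}{-3} = \left(-4\right) \left(- \frac{1}{2}\right) + 1 \left(- \frac{1}{3}\right) = 2 - \frac{1}{3} = \frac{5}{3} \approx 1.6667$)
$42 \left(g + b{\left(3,C \right)}\right) = 42 \left(-11 - 7\right) = 42 \left(-18\right) = -756$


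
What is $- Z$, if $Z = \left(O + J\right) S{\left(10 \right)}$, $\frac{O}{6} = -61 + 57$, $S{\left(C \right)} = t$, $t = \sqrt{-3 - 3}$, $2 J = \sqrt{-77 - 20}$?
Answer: $\frac{\sqrt{582}}{2} + 24 i \sqrt{6} \approx 12.062 + 58.788 i$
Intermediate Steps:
$J = \frac{i \sqrt{97}}{2}$ ($J = \frac{\sqrt{-77 - 20}}{2} = \frac{\sqrt{-97}}{2} = \frac{i \sqrt{97}}{2} \approx 4.9244 i$)
$t = i \sqrt{6}$ ($t = \sqrt{-6} = i \sqrt{6} \approx 2.4495 i$)
$S{\left(C \right)} = i \sqrt{6}$
$O = -24$ ($O = 6 \left(-61 + 57\right) = 6 \left(-4\right) = -24$)
$Z = i \sqrt{6} \left(-24 + \frac{i \sqrt{97}}{2}\right)$ ($Z = \left(-24 + \frac{i \sqrt{97}}{2}\right) i \sqrt{6} = i \sqrt{6} \left(-24 + \frac{i \sqrt{97}}{2}\right) \approx -12.062 - 58.788 i$)
$- Z = - \frac{i \sqrt{6} \left(-48 + i \sqrt{97}\right)}{2}$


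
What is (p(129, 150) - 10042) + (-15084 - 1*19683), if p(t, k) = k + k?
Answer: -44509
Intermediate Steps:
p(t, k) = 2*k
(p(129, 150) - 10042) + (-15084 - 1*19683) = (2*150 - 10042) + (-15084 - 1*19683) = (300 - 10042) + (-15084 - 19683) = -9742 - 34767 = -44509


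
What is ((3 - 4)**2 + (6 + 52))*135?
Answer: 7965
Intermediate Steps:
((3 - 4)**2 + (6 + 52))*135 = ((-1)**2 + 58)*135 = (1 + 58)*135 = 59*135 = 7965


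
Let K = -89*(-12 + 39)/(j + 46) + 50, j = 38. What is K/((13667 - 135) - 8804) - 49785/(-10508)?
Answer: 1649257933/347772768 ≈ 4.7423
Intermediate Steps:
K = 599/28 (K = -89*(-12 + 39)/(38 + 46) + 50 = -2403/84 + 50 = -89*9/28 + 50 = -801/28 + 50 = 599/28 ≈ 21.393)
K/((13667 - 135) - 8804) - 49785/(-10508) = 599/(28*((13667 - 135) - 8804)) - 49785/(-10508) = 599/(28*(13532 - 8804)) - 49785*(-1/10508) = (599/28)/4728 + 49785/10508 = (599/28)*(1/4728) + 49785/10508 = 599/132384 + 49785/10508 = 1649257933/347772768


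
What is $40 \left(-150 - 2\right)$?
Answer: $-6080$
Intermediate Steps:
$40 \left(-150 - 2\right) = 40 \left(-152\right) = -6080$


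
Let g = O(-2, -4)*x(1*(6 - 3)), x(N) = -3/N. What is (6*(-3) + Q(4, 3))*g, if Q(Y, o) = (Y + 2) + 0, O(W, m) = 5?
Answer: 60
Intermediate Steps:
Q(Y, o) = 2 + Y (Q(Y, o) = (2 + Y) + 0 = 2 + Y)
g = -5 (g = 5*(-3/(6 - 3)) = 5*(-3/(1*3)) = 5*(-3/3) = 5*(-3*1/3) = 5*(-1) = -5)
(6*(-3) + Q(4, 3))*g = (6*(-3) + (2 + 4))*(-5) = (-18 + 6)*(-5) = -12*(-5) = 60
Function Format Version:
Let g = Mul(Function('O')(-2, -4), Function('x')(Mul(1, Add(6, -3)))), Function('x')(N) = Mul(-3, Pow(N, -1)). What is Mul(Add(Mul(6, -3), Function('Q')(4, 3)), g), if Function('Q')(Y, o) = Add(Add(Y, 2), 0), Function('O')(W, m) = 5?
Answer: 60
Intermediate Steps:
Function('Q')(Y, o) = Add(2, Y) (Function('Q')(Y, o) = Add(Add(2, Y), 0) = Add(2, Y))
g = -5 (g = Mul(5, Mul(-3, Pow(Mul(1, Add(6, -3)), -1))) = Mul(5, Mul(-3, Pow(Mul(1, 3), -1))) = Mul(5, Mul(-3, Pow(3, -1))) = Mul(5, Mul(-3, Rational(1, 3))) = Mul(5, -1) = -5)
Mul(Add(Mul(6, -3), Function('Q')(4, 3)), g) = Mul(Add(Mul(6, -3), Add(2, 4)), -5) = Mul(Add(-18, 6), -5) = Mul(-12, -5) = 60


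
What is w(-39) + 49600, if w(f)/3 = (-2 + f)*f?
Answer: 54397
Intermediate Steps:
w(f) = 3*f*(-2 + f) (w(f) = 3*((-2 + f)*f) = 3*(f*(-2 + f)) = 3*f*(-2 + f))
w(-39) + 49600 = 3*(-39)*(-2 - 39) + 49600 = 3*(-39)*(-41) + 49600 = 4797 + 49600 = 54397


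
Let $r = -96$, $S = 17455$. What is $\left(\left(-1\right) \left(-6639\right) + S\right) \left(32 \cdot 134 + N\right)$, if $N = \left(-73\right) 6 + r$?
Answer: $90448876$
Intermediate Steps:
$N = -534$ ($N = \left(-73\right) 6 - 96 = -438 - 96 = -534$)
$\left(\left(-1\right) \left(-6639\right) + S\right) \left(32 \cdot 134 + N\right) = \left(\left(-1\right) \left(-6639\right) + 17455\right) \left(32 \cdot 134 - 534\right) = \left(6639 + 17455\right) \left(4288 - 534\right) = 24094 \cdot 3754 = 90448876$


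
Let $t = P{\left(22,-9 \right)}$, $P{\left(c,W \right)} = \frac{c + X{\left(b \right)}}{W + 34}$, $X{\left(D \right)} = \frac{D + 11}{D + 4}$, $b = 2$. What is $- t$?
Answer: $- \frac{29}{30} \approx -0.96667$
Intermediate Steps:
$X{\left(D \right)} = \frac{11 + D}{4 + D}$
$P{\left(c,W \right)} = \frac{\frac{13}{6} + c}{34 + W}$ ($P{\left(c,W \right)} = \frac{c + \frac{11 + 2}{4 + 2}}{W + 34} = \frac{c + \frac{1}{6} \cdot 13}{34 + W} = \frac{c + \frac{13}{6}}{34 + W} = \frac{\frac{13}{6} + c}{34 + W}$)
$t = \frac{29}{30}$ ($t = \frac{\frac{13}{6} + 22}{34 - 9} = \frac{1}{25} \cdot \frac{145}{6} = \frac{29}{30} \approx 0.96667$)
$- t = \left(-1\right) \frac{29}{30} = - \frac{29}{30}$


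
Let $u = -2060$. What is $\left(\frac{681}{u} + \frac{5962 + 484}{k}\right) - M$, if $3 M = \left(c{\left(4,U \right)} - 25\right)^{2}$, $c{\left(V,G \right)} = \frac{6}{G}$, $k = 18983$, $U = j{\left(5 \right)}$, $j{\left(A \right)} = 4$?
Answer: $- \frac{10797335597}{58657470} \approx -184.07$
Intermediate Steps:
$U = 4$
$M = \frac{2209}{12}$ ($M = \frac{\left(\frac{6}{4} - 25\right)^{2}}{3} = \frac{\left(6 \cdot \frac{1}{4} - 25\right)^{2}}{3} = \frac{\left(\frac{3}{2} - 25\right)^{2}}{3} = \frac{\left(- \frac{47}{2}\right)^{2}}{3} = \frac{1}{3} \cdot \frac{2209}{4} = \frac{2209}{12} \approx 184.08$)
$\left(\frac{681}{u} + \frac{5962 + 484}{k}\right) - M = \left(\frac{681}{-2060} + \frac{5962 + 484}{18983}\right) - \frac{2209}{12} = \left(681 \left(- \frac{1}{2060}\right) + 6446 \cdot \frac{1}{18983}\right) - \frac{2209}{12} = \left(- \frac{681}{2060} + \frac{6446}{18983}\right) - \frac{2209}{12} = \frac{351337}{39104980} - \frac{2209}{12} = - \frac{10797335597}{58657470}$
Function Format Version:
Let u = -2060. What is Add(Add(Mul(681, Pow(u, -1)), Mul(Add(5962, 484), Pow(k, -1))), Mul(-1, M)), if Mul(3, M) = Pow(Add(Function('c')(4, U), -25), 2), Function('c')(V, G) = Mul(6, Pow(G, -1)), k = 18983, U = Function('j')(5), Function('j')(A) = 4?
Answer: Rational(-10797335597, 58657470) ≈ -184.07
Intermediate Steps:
U = 4
M = Rational(2209, 12) (M = Mul(Rational(1, 3), Pow(Add(Mul(6, Pow(4, -1)), -25), 2)) = Mul(Rational(1, 3), Pow(Add(Mul(6, Rational(1, 4)), -25), 2)) = Mul(Rational(1, 3), Pow(Add(Rational(3, 2), -25), 2)) = Mul(Rational(1, 3), Pow(Rational(-47, 2), 2)) = Mul(Rational(1, 3), Rational(2209, 4)) = Rational(2209, 12) ≈ 184.08)
Add(Add(Mul(681, Pow(u, -1)), Mul(Add(5962, 484), Pow(k, -1))), Mul(-1, M)) = Add(Add(Mul(681, Pow(-2060, -1)), Mul(Add(5962, 484), Pow(18983, -1))), Mul(-1, Rational(2209, 12))) = Add(Add(Mul(681, Rational(-1, 2060)), Mul(6446, Rational(1, 18983))), Rational(-2209, 12)) = Add(Add(Rational(-681, 2060), Rational(6446, 18983)), Rational(-2209, 12)) = Add(Rational(351337, 39104980), Rational(-2209, 12)) = Rational(-10797335597, 58657470)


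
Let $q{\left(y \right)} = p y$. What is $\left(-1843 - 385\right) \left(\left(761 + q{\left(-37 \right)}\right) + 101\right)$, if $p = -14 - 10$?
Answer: $-3899000$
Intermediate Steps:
$p = -24$ ($p = -14 - 10 = -24$)
$q{\left(y \right)} = - 24 y$
$\left(-1843 - 385\right) \left(\left(761 + q{\left(-37 \right)}\right) + 101\right) = \left(-1843 - 385\right) \left(\left(761 - -888\right) + 101\right) = - 2228 \left(\left(761 + 888\right) + 101\right) = - 2228 \left(1649 + 101\right) = \left(-2228\right) 1750 = -3899000$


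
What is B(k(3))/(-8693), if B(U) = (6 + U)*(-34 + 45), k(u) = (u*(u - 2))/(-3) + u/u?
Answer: -66/8693 ≈ -0.0075923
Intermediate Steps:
k(u) = 1 - u*(-2 + u)/3 (k(u) = (u*(-2 + u))*(-⅓) + 1 = -u*(-2 + u)/3 + 1 = 1 - u*(-2 + u)/3)
B(U) = 66 + 11*U (B(U) = (6 + U)*11 = 66 + 11*U)
B(k(3))/(-8693) = (66 + 11*(1 - ⅓*3² + (⅔)*3))/(-8693) = (66 + 11*(1 - ⅓*9 + 2))*(-1/8693) = (66 + 11*(1 - 3 + 2))*(-1/8693) = (66 + 11*0)*(-1/8693) = (66 + 0)*(-1/8693) = 66*(-1/8693) = -66/8693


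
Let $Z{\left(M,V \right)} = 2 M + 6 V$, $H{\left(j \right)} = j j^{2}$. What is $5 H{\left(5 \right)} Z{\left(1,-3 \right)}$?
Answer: $-10000$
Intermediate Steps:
$H{\left(j \right)} = j^{3}$
$5 H{\left(5 \right)} Z{\left(1,-3 \right)} = 5 \cdot 5^{3} \left(2 \cdot 1 + 6 \left(-3\right)\right) = 5 \cdot 125 \left(2 - 18\right) = 625 \left(-16\right) = -10000$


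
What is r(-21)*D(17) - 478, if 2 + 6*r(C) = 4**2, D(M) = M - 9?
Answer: -1378/3 ≈ -459.33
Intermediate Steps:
D(M) = -9 + M
r(C) = 7/3 (r(C) = -1/3 + (1/6)*4**2 = -1/3 + (1/6)*16 = -1/3 + 8/3 = 7/3)
r(-21)*D(17) - 478 = 7*(-9 + 17)/3 - 478 = (7/3)*8 - 478 = 56/3 - 478 = -1378/3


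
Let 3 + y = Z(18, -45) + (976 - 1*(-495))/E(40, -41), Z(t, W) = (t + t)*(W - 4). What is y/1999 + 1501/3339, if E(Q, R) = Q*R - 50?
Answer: -4905090329/11280177090 ≈ -0.43484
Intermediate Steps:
E(Q, R) = -50 + Q*R
Z(t, W) = 2*t*(-4 + W) (Z(t, W) = (2*t)*(-4 + W) = 2*t*(-4 + W))
y = -2987701/1690 (y = -3 + (2*18*(-4 - 45) + (976 - 1*(-495))/(-50 + 40*(-41))) = -3 + (2*18*(-49) + (976 + 495)/(-50 - 1640)) = -3 + (-1764 + 1471/(-1690)) = -3 + (-1764 + 1471*(-1/1690)) = -3 + (-1764 - 1471/1690) = -3 - 2982631/1690 = -2987701/1690 ≈ -1767.9)
y/1999 + 1501/3339 = -2987701/1690/1999 + 1501/3339 = -2987701/1690*1/1999 + 1501*(1/3339) = -2987701/3378310 + 1501/3339 = -4905090329/11280177090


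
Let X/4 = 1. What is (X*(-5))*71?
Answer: -1420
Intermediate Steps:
X = 4 (X = 4*1 = 4)
(X*(-5))*71 = (4*(-5))*71 = -20*71 = -1420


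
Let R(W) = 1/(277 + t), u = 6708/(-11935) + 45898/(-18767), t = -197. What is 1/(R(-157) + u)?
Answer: -511963760/1533444261 ≈ -0.33387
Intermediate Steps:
u = -96240238/31997735 (u = 6708*(-1/11935) + 45898*(-1/18767) = -6708/11935 - 45898/18767 = -96240238/31997735 ≈ -3.0077)
R(W) = 1/80 (R(W) = 1/(277 - 197) = 1/80)
1/(R(-157) + u) = 1/(1/80 - 96240238/31997735) = 1/(-1533444261/511963760) = -511963760/1533444261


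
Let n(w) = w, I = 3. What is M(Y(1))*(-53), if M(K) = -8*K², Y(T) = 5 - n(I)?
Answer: 1696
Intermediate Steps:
Y(T) = 2 (Y(T) = 5 - 1*3 = 5 - 3 = 2)
M(Y(1))*(-53) = -8*2²*(-53) = -8*4*(-53) = -32*(-53) = 1696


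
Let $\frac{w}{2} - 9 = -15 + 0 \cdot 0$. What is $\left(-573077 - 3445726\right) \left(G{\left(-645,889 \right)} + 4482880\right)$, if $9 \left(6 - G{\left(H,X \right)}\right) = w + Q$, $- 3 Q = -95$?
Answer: $- \frac{162142442312663}{9} \approx -1.8016 \cdot 10^{13}$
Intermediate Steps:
$Q = \frac{95}{3}$ ($Q = \left(- \frac{1}{3}\right) \left(-95\right) = \frac{95}{3} \approx 31.667$)
$w = -12$ ($w = 18 + 2 \left(-15 + 0 \cdot 0\right) = 18 + 2 \left(-15 + 0\right) = 18 + 2 \left(-15\right) = 18 - 30 = -12$)
$G{\left(H,X \right)} = \frac{103}{27}$ ($G{\left(H,X \right)} = 6 - \frac{-12 + \frac{95}{3}}{9} = 6 - \frac{59}{27} = \frac{103}{27}$)
$\left(-573077 - 3445726\right) \left(G{\left(-645,889 \right)} + 4482880\right) = \left(-573077 - 3445726\right) \left(\frac{103}{27} + 4482880\right) = \left(-4018803\right) \frac{121037863}{27} = - \frac{162142442312663}{9}$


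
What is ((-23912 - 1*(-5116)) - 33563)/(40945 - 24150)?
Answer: -52359/16795 ≈ -3.1175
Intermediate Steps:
((-23912 - 1*(-5116)) - 33563)/(40945 - 24150) = ((-23912 + 5116) - 33563)/16795 = (-18796 - 33563)*(1/16795) = -52359*1/16795 = -52359/16795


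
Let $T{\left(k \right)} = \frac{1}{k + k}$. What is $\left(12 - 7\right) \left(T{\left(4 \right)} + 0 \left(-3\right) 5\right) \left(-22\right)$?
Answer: $- \frac{55}{4} \approx -13.75$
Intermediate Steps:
$T{\left(k \right)} = \frac{1}{2 k}$
$\left(12 - 7\right) \left(T{\left(4 \right)} + 0 \left(-3\right) 5\right) \left(-22\right) = \left(12 - 7\right) \left(\frac{1}{2 \cdot 4} + 0 \left(-3\right) 5\right) \left(-22\right) = 5 \left(\frac{1}{2} \cdot \frac{1}{4} + 0 \cdot 5\right) \left(-22\right) = 5 \left(\frac{1}{8} + 0\right) \left(-22\right) = 5 \cdot \frac{1}{8} \left(-22\right) = \frac{5}{8} \left(-22\right) = - \frac{55}{4}$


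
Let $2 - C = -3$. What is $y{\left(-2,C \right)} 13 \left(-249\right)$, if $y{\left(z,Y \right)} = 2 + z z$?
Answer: $-19422$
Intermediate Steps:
$C = 5$ ($C = 2 - -3 = 2 + 3 = 5$)
$y{\left(z,Y \right)} = 2 + z^{2}$
$y{\left(-2,C \right)} 13 \left(-249\right) = \left(2 + \left(-2\right)^{2}\right) 13 \left(-249\right) = \left(2 + 4\right) 13 \left(-249\right) = 6 \cdot 13 \left(-249\right) = 78 \left(-249\right) = -19422$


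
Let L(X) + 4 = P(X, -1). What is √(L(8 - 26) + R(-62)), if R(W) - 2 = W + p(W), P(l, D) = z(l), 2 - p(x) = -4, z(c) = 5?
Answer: I*√53 ≈ 7.2801*I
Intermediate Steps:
p(x) = 6 (p(x) = 2 - 1*(-4) = 2 + 4 = 6)
P(l, D) = 5
L(X) = 1 (L(X) = -4 + 5 = 1)
R(W) = 8 + W (R(W) = 2 + (W + 6) = 2 + (6 + W) = 8 + W)
√(L(8 - 26) + R(-62)) = √(1 + (8 - 62)) = √(1 - 54) = √(-53) = I*√53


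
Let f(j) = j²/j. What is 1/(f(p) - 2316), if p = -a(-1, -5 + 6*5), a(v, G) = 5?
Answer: -1/2321 ≈ -0.00043085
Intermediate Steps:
p = -5 (p = -1*5 = -5)
f(j) = j
1/(f(p) - 2316) = 1/(-5 - 2316) = 1/(-2321) = -1/2321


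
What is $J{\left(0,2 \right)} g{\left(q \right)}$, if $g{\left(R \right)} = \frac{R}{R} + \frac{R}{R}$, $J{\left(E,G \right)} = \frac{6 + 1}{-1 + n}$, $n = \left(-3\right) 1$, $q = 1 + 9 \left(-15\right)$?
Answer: $- \frac{7}{2} \approx -3.5$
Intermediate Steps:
$q = -134$ ($q = 1 - 135 = -134$)
$n = -3$
$J{\left(E,G \right)} = - \frac{7}{4}$ ($J{\left(E,G \right)} = \frac{6 + 1}{-1 - 3} = \frac{7}{-4} = 7 \left(- \frac{1}{4}\right) = - \frac{7}{4}$)
$g{\left(R \right)} = 2$ ($g{\left(R \right)} = 1 + 1 = 2$)
$J{\left(0,2 \right)} g{\left(q \right)} = \left(- \frac{7}{4}\right) 2 = - \frac{7}{2}$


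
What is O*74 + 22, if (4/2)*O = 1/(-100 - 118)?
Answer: 4759/218 ≈ 21.830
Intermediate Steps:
O = -1/436 (O = 1/(2*(-100 - 118)) = (½)/(-218) = (½)*(-1/218) = -1/436 ≈ -0.0022936)
O*74 + 22 = -1/436*74 + 22 = -37/218 + 22 = 4759/218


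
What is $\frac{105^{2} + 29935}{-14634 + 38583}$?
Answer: $\frac{40960}{23949} \approx 1.7103$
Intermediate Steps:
$\frac{105^{2} + 29935}{-14634 + 38583} = \frac{11025 + 29935}{23949} = 40960 \cdot \frac{1}{23949} = \frac{40960}{23949}$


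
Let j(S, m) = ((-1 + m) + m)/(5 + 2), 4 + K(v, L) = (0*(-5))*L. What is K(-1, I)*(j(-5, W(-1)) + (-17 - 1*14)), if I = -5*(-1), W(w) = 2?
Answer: 856/7 ≈ 122.29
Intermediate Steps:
I = 5
K(v, L) = -4 (K(v, L) = -4 + (0*(-5))*L = -4 + 0*L = -4 + 0 = -4)
j(S, m) = -⅐ + 2*m/7 (j(S, m) = (-1 + 2*m)/7 = (-1 + 2*m)*(⅐) = -⅐ + 2*m/7)
K(-1, I)*(j(-5, W(-1)) + (-17 - 1*14)) = -4*((-⅐ + (2/7)*2) + (-17 - 1*14)) = -4*((-⅐ + 4/7) + (-17 - 14)) = -4*(3/7 - 31) = -4*(-214/7) = 856/7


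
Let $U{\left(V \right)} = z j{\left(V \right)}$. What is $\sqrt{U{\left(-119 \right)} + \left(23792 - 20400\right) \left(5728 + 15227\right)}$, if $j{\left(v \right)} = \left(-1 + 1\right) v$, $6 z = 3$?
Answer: $8 \sqrt{1110615} \approx 8430.9$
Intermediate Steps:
$z = \frac{1}{2}$ ($z = \frac{1}{6} \cdot 3 = \frac{1}{2} \approx 0.5$)
$j{\left(v \right)} = 0$ ($j{\left(v \right)} = 0 v = 0$)
$U{\left(V \right)} = 0$ ($U{\left(V \right)} = \frac{1}{2} \cdot 0 = 0$)
$\sqrt{U{\left(-119 \right)} + \left(23792 - 20400\right) \left(5728 + 15227\right)} = \sqrt{0 + \left(23792 - 20400\right) \left(5728 + 15227\right)} = \sqrt{0 + 3392 \cdot 20955} = \sqrt{0 + 71079360} = \sqrt{71079360} = 8 \sqrt{1110615}$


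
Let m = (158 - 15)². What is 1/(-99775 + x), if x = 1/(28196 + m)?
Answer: -48645/4853554874 ≈ -1.0023e-5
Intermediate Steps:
m = 20449 (m = 143² = 20449)
x = 1/48645 (x = 1/(28196 + 20449) = 1/48645 ≈ 2.0557e-5)
1/(-99775 + x) = 1/(-99775 + 1/48645) = 1/(-4853554874/48645) = -48645/4853554874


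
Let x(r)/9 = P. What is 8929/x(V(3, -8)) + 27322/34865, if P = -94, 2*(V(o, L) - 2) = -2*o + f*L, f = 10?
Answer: -15168167/1552410 ≈ -9.7707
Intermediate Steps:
V(o, L) = 2 - o + 5*L (V(o, L) = 2 + (-2*o + 10*L)/2 = 2 + (-o + 5*L) = 2 - o + 5*L)
x(r) = -846 (x(r) = 9*(-94) = -846)
8929/x(V(3, -8)) + 27322/34865 = 8929/(-846) + 27322/34865 = 8929*(-1/846) + 27322*(1/34865) = -8929/846 + 1438/1835 = -15168167/1552410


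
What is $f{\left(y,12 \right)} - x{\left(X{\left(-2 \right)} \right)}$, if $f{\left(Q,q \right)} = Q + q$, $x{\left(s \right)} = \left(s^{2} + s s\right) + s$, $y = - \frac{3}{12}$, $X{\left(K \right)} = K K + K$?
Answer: $\frac{7}{4} \approx 1.75$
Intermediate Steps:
$X{\left(K \right)} = K + K^{2}$ ($X{\left(K \right)} = K^{2} + K = K + K^{2}$)
$y = - \frac{1}{4}$ ($y = \left(-3\right) \frac{1}{12} = - \frac{1}{4} \approx -0.25$)
$x{\left(s \right)} = s + 2 s^{2}$ ($x{\left(s \right)} = \left(s^{2} + s^{2}\right) + s = 2 s^{2} + s = s + 2 s^{2}$)
$f{\left(y,12 \right)} - x{\left(X{\left(-2 \right)} \right)} = \left(- \frac{1}{4} + 12\right) - - 2 \left(1 - 2\right) \left(1 + 2 \left(- 2 \left(1 - 2\right)\right)\right) = \frac{47}{4} - \left(-2\right) \left(-1\right) \left(1 + 2 \left(\left(-2\right) \left(-1\right)\right)\right) = \frac{47}{4} - 2 \left(1 + 2 \cdot 2\right) = \frac{47}{4} - 2 \left(1 + 4\right) = \frac{47}{4} - 2 \cdot 5 = \frac{47}{4} - 10 = \frac{7}{4}$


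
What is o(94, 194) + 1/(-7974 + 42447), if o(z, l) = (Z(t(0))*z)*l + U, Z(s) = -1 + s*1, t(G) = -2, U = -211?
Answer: -1893222686/34473 ≈ -54919.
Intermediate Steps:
Z(s) = -1 + s
o(z, l) = -211 - 3*l*z (o(z, l) = ((-1 - 2)*z)*l - 211 = (-3*z)*l - 211 = -3*l*z - 211 = -211 - 3*l*z)
o(94, 194) + 1/(-7974 + 42447) = (-211 - 3*194*94) + 1/(-7974 + 42447) = (-211 - 54708) + 1/34473 = -54919 + 1/34473 = -1893222686/34473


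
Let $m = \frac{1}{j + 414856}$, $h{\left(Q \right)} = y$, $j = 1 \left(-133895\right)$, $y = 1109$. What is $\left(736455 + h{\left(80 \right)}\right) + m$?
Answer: $\frac{207226719005}{280961} \approx 7.3756 \cdot 10^{5}$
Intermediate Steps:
$j = -133895$
$h{\left(Q \right)} = 1109$
$m = \frac{1}{280961}$ ($m = \frac{1}{-133895 + 414856} = \frac{1}{280961} \approx 3.5592 \cdot 10^{-6}$)
$\left(736455 + h{\left(80 \right)}\right) + m = \left(736455 + 1109\right) + \frac{1}{280961} = 737564 + \frac{1}{280961} = \frac{207226719005}{280961}$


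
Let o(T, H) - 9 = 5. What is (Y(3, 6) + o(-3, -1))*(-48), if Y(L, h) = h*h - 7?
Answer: -2064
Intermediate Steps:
o(T, H) = 14 (o(T, H) = 9 + 5 = 14)
Y(L, h) = -7 + h**2 (Y(L, h) = h**2 - 7 = -7 + h**2)
(Y(3, 6) + o(-3, -1))*(-48) = ((-7 + 6**2) + 14)*(-48) = ((-7 + 36) + 14)*(-48) = (29 + 14)*(-48) = 43*(-48) = -2064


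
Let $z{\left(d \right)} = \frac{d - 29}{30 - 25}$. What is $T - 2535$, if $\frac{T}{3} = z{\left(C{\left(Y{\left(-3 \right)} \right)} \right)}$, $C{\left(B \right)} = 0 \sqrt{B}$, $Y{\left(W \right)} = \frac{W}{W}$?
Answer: $- \frac{12762}{5} \approx -2552.4$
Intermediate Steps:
$Y{\left(W \right)} = 1$
$C{\left(B \right)} = 0$
$z{\left(d \right)} = - \frac{29}{5} + \frac{d}{5}$ ($z{\left(d \right)} = \frac{-29 + d}{5} = \left(-29 + d\right) \frac{1}{5} = - \frac{29}{5} + \frac{d}{5}$)
$T = - \frac{87}{5}$ ($T = 3 \left(- \frac{29}{5} + \frac{1}{5} \cdot 0\right) = 3 \left(- \frac{29}{5} + 0\right) = 3 \left(- \frac{29}{5}\right) = - \frac{87}{5} \approx -17.4$)
$T - 2535 = - \frac{87}{5} - 2535 = - \frac{12762}{5}$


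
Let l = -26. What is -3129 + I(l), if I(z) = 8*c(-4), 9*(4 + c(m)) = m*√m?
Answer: -3161 - 64*I/9 ≈ -3161.0 - 7.1111*I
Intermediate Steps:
c(m) = -4 + m^(3/2)/9 (c(m) = -4 + (m*√m)/9 = -4 + m^(3/2)/9)
I(z) = -32 - 64*I/9 (I(z) = 8*(-4 + (-4)^(3/2)/9) = 8*(-4 + (-8*I)/9) = 8*(-4 - 8*I/9) = -32 - 64*I/9)
-3129 + I(l) = -3129 + (-32 - 64*I/9) = -3161 - 64*I/9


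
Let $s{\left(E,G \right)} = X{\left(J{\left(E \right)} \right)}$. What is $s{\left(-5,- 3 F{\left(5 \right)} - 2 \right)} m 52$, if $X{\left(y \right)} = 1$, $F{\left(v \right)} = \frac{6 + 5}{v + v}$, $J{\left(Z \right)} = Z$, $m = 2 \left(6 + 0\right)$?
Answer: $624$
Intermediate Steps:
$m = 12$ ($m = 2 \cdot 6 = 12$)
$F{\left(v \right)} = \frac{11}{2 v}$
$s{\left(E,G \right)} = 1$
$s{\left(-5,- 3 F{\left(5 \right)} - 2 \right)} m 52 = 1 \cdot 12 \cdot 52 = 1 \cdot 624 = 624$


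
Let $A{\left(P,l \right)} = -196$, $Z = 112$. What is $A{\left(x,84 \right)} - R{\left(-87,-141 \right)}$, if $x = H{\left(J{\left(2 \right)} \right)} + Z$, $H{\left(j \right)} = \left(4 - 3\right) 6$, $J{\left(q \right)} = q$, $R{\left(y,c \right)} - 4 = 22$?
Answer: $-222$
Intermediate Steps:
$R{\left(y,c \right)} = 26$ ($R{\left(y,c \right)} = 4 + 22 = 26$)
$H{\left(j \right)} = 6$ ($H{\left(j \right)} = 1 \cdot 6 = 6$)
$x = 118$ ($x = 6 + 112 = 118$)
$A{\left(x,84 \right)} - R{\left(-87,-141 \right)} = -196 - 26 = -222$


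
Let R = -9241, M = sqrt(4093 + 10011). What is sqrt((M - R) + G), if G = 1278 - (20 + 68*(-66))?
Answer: sqrt(14987 + 2*sqrt(3526)) ≈ 122.91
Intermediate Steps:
M = 2*sqrt(3526) (M = sqrt(14104) = 2*sqrt(3526) ≈ 118.76)
G = 5746 (G = 1278 - (20 - 4488) = 1278 - 1*(-4468) = 1278 + 4468 = 5746)
sqrt((M - R) + G) = sqrt((2*sqrt(3526) - 1*(-9241)) + 5746) = sqrt((2*sqrt(3526) + 9241) + 5746) = sqrt((9241 + 2*sqrt(3526)) + 5746) = sqrt(14987 + 2*sqrt(3526))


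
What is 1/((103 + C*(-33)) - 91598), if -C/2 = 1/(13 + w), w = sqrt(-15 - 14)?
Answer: (-sqrt(29) + 13*I)/(-1189369*I + 91495*sqrt(29)) ≈ -1.093e-5 + 2.1445e-10*I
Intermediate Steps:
w = I*sqrt(29) (w = sqrt(-29) = I*sqrt(29) ≈ 5.3852*I)
C = -2/(13 + I*sqrt(29)) ≈ -0.13131 + 0.054396*I
1/((103 + C*(-33)) - 91598) = 1/((103 + (-13/99 + I*sqrt(29)/99)*(-33)) - 91598) = 1/((103 + (13/3 - I*sqrt(29)/3)) - 91598) = 1/((322/3 - I*sqrt(29)/3) - 91598) = 1/(-274472/3 - I*sqrt(29)/3)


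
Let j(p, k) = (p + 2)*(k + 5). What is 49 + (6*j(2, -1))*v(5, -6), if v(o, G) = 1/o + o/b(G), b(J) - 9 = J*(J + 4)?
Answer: 3187/35 ≈ 91.057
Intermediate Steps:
j(p, k) = (2 + p)*(5 + k)
b(J) = 9 + J*(4 + J) (b(J) = 9 + J*(J + 4) = 9 + J*(4 + J))
v(o, G) = 1/o + o/(9 + G² + 4*G)
49 + (6*j(2, -1))*v(5, -6) = 49 + (6*(10 + 2*(-1) + 5*2 - 1*2))*(1/5 + 5/(9 + (-6)² + 4*(-6))) = 49 + (6*(10 - 2 + 10 - 2))*(⅕ + 5/(9 + 36 - 24)) = 49 + (6*16)*(⅕ + 5/21) = 49 + 96*(⅕ + 5*(1/21)) = 49 + 96*(⅕ + 5/21) = 49 + 96*(46/105) = 49 + 1472/35 = 3187/35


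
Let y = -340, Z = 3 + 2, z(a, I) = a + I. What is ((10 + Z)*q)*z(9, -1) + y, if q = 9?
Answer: 740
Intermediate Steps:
z(a, I) = I + a
Z = 5
((10 + Z)*q)*z(9, -1) + y = ((10 + 5)*9)*(-1 + 9) - 340 = (15*9)*8 - 340 = 135*8 - 340 = 1080 - 340 = 740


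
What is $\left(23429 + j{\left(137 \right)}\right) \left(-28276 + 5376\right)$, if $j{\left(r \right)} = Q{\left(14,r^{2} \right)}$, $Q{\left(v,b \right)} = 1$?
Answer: $-536547000$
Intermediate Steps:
$j{\left(r \right)} = 1$
$\left(23429 + j{\left(137 \right)}\right) \left(-28276 + 5376\right) = \left(23429 + 1\right) \left(-28276 + 5376\right) = 23430 \left(-22900\right) = -536547000$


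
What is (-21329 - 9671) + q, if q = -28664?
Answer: -59664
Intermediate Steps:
(-21329 - 9671) + q = (-21329 - 9671) - 28664 = -31000 - 28664 = -59664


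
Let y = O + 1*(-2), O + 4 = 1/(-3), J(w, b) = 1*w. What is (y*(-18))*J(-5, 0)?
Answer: -570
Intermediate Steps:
J(w, b) = w
O = -13/3 (O = -4 + 1/(-3) = -4 - ⅓ = -13/3 ≈ -4.3333)
y = -19/3 (y = -13/3 + 1*(-2) = -13/3 - 2 = -19/3 ≈ -6.3333)
(y*(-18))*J(-5, 0) = -19/3*(-18)*(-5) = 114*(-5) = -570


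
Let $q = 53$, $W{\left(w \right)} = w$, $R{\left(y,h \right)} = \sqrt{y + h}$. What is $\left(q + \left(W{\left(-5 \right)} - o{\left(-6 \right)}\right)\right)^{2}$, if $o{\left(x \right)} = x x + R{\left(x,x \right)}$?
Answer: $132 - 48 i \sqrt{3} \approx 132.0 - 83.138 i$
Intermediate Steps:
$R{\left(y,h \right)} = \sqrt{h + y}$
$o{\left(x \right)} = x^{2} + \sqrt{2} \sqrt{x}$ ($o{\left(x \right)} = x x + \sqrt{x + x} = x^{2} + \sqrt{2 x} = x^{2} + \sqrt{2} \sqrt{x}$)
$\left(q + \left(W{\left(-5 \right)} - o{\left(-6 \right)}\right)\right)^{2} = \left(53 - \left(41 + \sqrt{2} \sqrt{-6}\right)\right)^{2} = \left(53 - \left(41 + \sqrt{2} i \sqrt{6}\right)\right)^{2} = \left(53 - \left(41 + 2 i \sqrt{3}\right)\right)^{2} = \left(12 - 2 i \sqrt{3}\right)^{2}$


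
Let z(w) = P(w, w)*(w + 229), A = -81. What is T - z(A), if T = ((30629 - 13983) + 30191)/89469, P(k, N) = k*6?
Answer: 6435373069/89469 ≈ 71929.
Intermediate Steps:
P(k, N) = 6*k
z(w) = 6*w*(229 + w) (z(w) = (6*w)*(w + 229) = (6*w)*(229 + w) = 6*w*(229 + w))
T = 46837/89469 (T = (16646 + 30191)*(1/89469) = 46837*(1/89469) = 46837/89469 ≈ 0.52350)
T - z(A) = 46837/89469 - 6*(-81)*(229 - 81) = 46837/89469 - 6*(-81)*148 = 46837/89469 - 1*(-71928) = 46837/89469 + 71928 = 6435373069/89469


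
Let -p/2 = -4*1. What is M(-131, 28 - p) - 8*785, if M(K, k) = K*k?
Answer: -8900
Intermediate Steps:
p = 8 (p = -(-8) = -2*(-4) = 8)
M(-131, 28 - p) - 8*785 = -131*(28 - 1*8) - 8*785 = -131*(28 - 8) - 6280 = -131*20 - 6280 = -2620 - 6280 = -8900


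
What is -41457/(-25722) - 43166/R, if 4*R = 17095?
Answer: -1244185331/146572530 ≈ -8.4885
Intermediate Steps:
R = 17095/4 (R = (¼)*17095 = 17095/4 ≈ 4273.8)
-41457/(-25722) - 43166/R = -41457/(-25722) - 43166/17095/4 = -41457*(-1/25722) - 43166*4/17095 = 13819/8574 - 172664/17095 = -1244185331/146572530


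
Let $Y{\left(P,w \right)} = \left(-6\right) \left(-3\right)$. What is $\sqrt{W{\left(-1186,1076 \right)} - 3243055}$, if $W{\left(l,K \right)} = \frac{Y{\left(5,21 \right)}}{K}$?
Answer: $\frac{i \sqrt{938682806578}}{538} \approx 1800.8 i$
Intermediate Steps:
$Y{\left(P,w \right)} = 18$
$W{\left(l,K \right)} = \frac{18}{K}$
$\sqrt{W{\left(-1186,1076 \right)} - 3243055} = \sqrt{\frac{18}{1076} - 3243055} = \sqrt{18 \cdot \frac{1}{1076} - 3243055} = \sqrt{\frac{9}{538} - 3243055} = \sqrt{- \frac{1744763581}{538}} = \frac{i \sqrt{938682806578}}{538}$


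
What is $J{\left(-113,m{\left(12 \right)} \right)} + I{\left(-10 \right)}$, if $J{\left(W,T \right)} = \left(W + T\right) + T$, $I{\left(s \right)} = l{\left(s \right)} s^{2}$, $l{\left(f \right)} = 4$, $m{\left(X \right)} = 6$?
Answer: $299$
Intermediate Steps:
$I{\left(s \right)} = 4 s^{2}$
$J{\left(W,T \right)} = W + 2 T$ ($J{\left(W,T \right)} = \left(T + W\right) + T = W + 2 T$)
$J{\left(-113,m{\left(12 \right)} \right)} + I{\left(-10 \right)} = \left(-113 + 2 \cdot 6\right) + 4 \left(-10\right)^{2} = \left(-113 + 12\right) + 4 \cdot 100 = -101 + 400 = 299$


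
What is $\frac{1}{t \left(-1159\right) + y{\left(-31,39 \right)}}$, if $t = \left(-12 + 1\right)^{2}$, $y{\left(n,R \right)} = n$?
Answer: $- \frac{1}{140270} \approx -7.1291 \cdot 10^{-6}$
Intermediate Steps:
$t = 121$ ($t = \left(-11\right)^{2} = 121$)
$\frac{1}{t \left(-1159\right) + y{\left(-31,39 \right)}} = \frac{1}{121 \left(-1159\right) - 31} = \frac{1}{-140239 - 31} = \frac{1}{-140270} = - \frac{1}{140270}$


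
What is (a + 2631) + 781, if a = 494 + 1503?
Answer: 5409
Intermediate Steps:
a = 1997
(a + 2631) + 781 = (1997 + 2631) + 781 = 4628 + 781 = 5409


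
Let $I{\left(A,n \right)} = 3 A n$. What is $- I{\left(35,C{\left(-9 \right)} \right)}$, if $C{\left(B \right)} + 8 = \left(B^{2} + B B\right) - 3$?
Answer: $-15855$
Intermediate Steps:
$C{\left(B \right)} = -11 + 2 B^{2}$ ($C{\left(B \right)} = -8 - \left(3 - B^{2} - B B\right) = -8 + \left(\left(B^{2} + B^{2}\right) - 3\right) = -8 + \left(2 B^{2} - 3\right) = -8 + \left(-3 + 2 B^{2}\right) = -11 + 2 B^{2}$)
$I{\left(A,n \right)} = 3 A n$
$- I{\left(35,C{\left(-9 \right)} \right)} = - 3 \cdot 35 \left(-11 + 2 \left(-9\right)^{2}\right) = - 3 \cdot 35 \left(-11 + 2 \cdot 81\right) = - 3 \cdot 35 \left(-11 + 162\right) = - 3 \cdot 35 \cdot 151 = \left(-1\right) 15855 = -15855$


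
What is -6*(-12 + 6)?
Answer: 36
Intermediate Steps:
-6*(-12 + 6) = -6*(-6) = 36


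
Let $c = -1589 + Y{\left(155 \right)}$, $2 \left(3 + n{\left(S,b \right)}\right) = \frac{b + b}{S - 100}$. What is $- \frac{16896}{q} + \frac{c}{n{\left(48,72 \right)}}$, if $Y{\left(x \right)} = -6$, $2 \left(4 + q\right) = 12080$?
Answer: $\frac{10349449}{28671} \approx 360.97$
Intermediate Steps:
$q = 6036$ ($q = -4 + \frac{1}{2} \cdot 12080 = -4 + 6040 = 6036$)
$n{\left(S,b \right)} = -3 + \frac{b}{-100 + S}$ ($n{\left(S,b \right)} = -3 + \frac{\left(b + b\right) \frac{1}{S - 100}}{2} = -3 + \frac{2 b \frac{1}{-100 + S}}{2} = -3 + \frac{b}{-100 + S}$)
$c = -1595$ ($c = -1589 - 6 = -1595$)
$- \frac{16896}{q} + \frac{c}{n{\left(48,72 \right)}} = - \frac{16896}{6036} - \frac{1595}{\frac{1}{-100 + 48} \left(300 + 72 - 144\right)} = \left(-16896\right) \frac{1}{6036} - \frac{1595}{\frac{1}{-52} \left(300 + 72 - 144\right)} = - \frac{1408}{503} - \frac{1595}{\left(- \frac{1}{52}\right) 228} = - \frac{1408}{503} - \frac{1595}{- \frac{57}{13}} = - \frac{1408}{503} - - \frac{20735}{57} = - \frac{1408}{503} + \frac{20735}{57} = \frac{10349449}{28671}$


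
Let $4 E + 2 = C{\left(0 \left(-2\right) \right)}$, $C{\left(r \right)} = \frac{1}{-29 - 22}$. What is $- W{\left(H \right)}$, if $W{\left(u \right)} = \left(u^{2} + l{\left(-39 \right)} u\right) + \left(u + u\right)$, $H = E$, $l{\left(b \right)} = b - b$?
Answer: $\frac{31415}{41616} \approx 0.75488$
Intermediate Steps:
$l{\left(b \right)} = 0$
$C{\left(r \right)} = - \frac{1}{51}$ ($C{\left(r \right)} = \frac{1}{-51} = - \frac{1}{51}$)
$E = - \frac{103}{204}$ ($E = - \frac{1}{2} + \frac{1}{4} \left(- \frac{1}{51}\right) = - \frac{1}{2} - \frac{1}{204} = - \frac{103}{204} \approx -0.5049$)
$H = - \frac{103}{204} \approx -0.5049$
$W{\left(u \right)} = u^{2} + 2 u$ ($W{\left(u \right)} = \left(u^{2} + 0 u\right) + \left(u + u\right) = \left(u^{2} + 0\right) + 2 u = u^{2} + 2 u$)
$- W{\left(H \right)} = - \frac{\left(-103\right) \left(2 - \frac{103}{204}\right)}{204} = - \frac{\left(-103\right) 305}{204 \cdot 204} = \left(-1\right) \left(- \frac{31415}{41616}\right) = \frac{31415}{41616}$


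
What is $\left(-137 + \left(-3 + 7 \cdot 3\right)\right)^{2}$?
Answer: $14161$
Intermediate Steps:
$\left(-137 + \left(-3 + 7 \cdot 3\right)\right)^{2} = \left(-137 + \left(-3 + 21\right)\right)^{2} = \left(-137 + 18\right)^{2} = \left(-119\right)^{2} = 14161$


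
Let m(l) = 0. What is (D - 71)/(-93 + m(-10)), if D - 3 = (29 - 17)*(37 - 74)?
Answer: 512/93 ≈ 5.5054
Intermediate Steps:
D = -441 (D = 3 + (29 - 17)*(37 - 74) = 3 + 12*(-37) = 3 - 444 = -441)
(D - 71)/(-93 + m(-10)) = (-441 - 71)/(-93 + 0) = -512/(-93) = -512*(-1/93) = 512/93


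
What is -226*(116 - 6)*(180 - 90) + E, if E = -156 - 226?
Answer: -2237782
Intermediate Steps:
E = -382
-226*(116 - 6)*(180 - 90) + E = -226*(116 - 6)*(180 - 90) - 382 = -24860*90 - 382 = -226*9900 - 382 = -2237400 - 382 = -2237782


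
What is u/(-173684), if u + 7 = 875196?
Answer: -125027/24812 ≈ -5.0390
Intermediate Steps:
u = 875189 (u = -7 + 875196 = 875189)
u/(-173684) = 875189/(-173684) = 875189*(-1/173684) = -125027/24812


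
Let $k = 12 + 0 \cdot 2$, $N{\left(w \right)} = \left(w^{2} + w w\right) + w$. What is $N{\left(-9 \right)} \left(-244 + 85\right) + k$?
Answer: $-24315$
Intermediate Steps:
$N{\left(w \right)} = w + 2 w^{2}$ ($N{\left(w \right)} = \left(w^{2} + w^{2}\right) + w = 2 w^{2} + w = w + 2 w^{2}$)
$k = 12$ ($k = 12 + 0 = 12$)
$N{\left(-9 \right)} \left(-244 + 85\right) + k = - 9 \left(1 + 2 \left(-9\right)\right) \left(-244 + 85\right) + 12 = - 9 \left(1 - 18\right) \left(-159\right) + 12 = \left(-9\right) \left(-17\right) \left(-159\right) + 12 = 153 \left(-159\right) + 12 = -24327 + 12 = -24315$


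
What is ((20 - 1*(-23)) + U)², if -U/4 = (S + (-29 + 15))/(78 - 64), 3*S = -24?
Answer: 119025/49 ≈ 2429.1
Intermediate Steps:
S = -8 (S = (⅓)*(-24) = -8)
U = 44/7 (U = -4*(-8 + (-29 + 15))/(78 - 64) = -4*(-8 - 14)/14 = -(-88)/14 = -4*(-11/7) = 44/7 ≈ 6.2857)
((20 - 1*(-23)) + U)² = ((20 - 1*(-23)) + 44/7)² = ((20 + 23) + 44/7)² = (43 + 44/7)² = (345/7)² = 119025/49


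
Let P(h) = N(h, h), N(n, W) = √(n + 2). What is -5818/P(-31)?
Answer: 5818*I*√29/29 ≈ 1080.4*I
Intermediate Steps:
N(n, W) = √(2 + n)
P(h) = √(2 + h)
-5818/P(-31) = -5818/√(2 - 31) = -5818*(-I*√29/29) = -(-5818)*I*√29/29 = 5818*I*√29/29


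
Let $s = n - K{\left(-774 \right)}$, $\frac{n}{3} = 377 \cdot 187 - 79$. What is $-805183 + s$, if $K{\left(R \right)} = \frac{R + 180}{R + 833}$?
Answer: $- \frac{35040863}{59} \approx -5.9391 \cdot 10^{5}$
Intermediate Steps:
$K{\left(R \right)} = \frac{180 + R}{833 + R}$
$n = 211260$ ($n = 3 \left(377 \cdot 187 - 79\right) = 3 \left(70499 - 79\right) = 3 \cdot 70420 = 211260$)
$s = \frac{12464934}{59}$ ($s = 211260 - \frac{180 - 774}{833 - 774} = 211260 - \frac{1}{59} \left(-594\right) = 211260 - - \frac{594}{59} = 211260 + \frac{594}{59} = \frac{12464934}{59} \approx 2.1127 \cdot 10^{5}$)
$-805183 + s = -805183 + \frac{12464934}{59} = - \frac{35040863}{59}$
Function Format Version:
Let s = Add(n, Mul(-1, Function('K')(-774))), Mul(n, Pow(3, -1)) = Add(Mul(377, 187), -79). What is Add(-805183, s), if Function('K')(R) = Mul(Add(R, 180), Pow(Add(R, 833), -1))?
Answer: Rational(-35040863, 59) ≈ -5.9391e+5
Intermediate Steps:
Function('K')(R) = Mul(Pow(Add(833, R), -1), Add(180, R)) (Function('K')(R) = Mul(Add(180, R), Pow(Add(833, R), -1)) = Mul(Pow(Add(833, R), -1), Add(180, R)))
n = 211260 (n = Mul(3, Add(Mul(377, 187), -79)) = Mul(3, Add(70499, -79)) = Mul(3, 70420) = 211260)
s = Rational(12464934, 59) (s = Add(211260, Mul(-1, Mul(Pow(Add(833, -774), -1), Add(180, -774)))) = Add(211260, Mul(-1, Mul(Pow(59, -1), -594))) = Add(211260, Mul(-1, Mul(Rational(1, 59), -594))) = Add(211260, Mul(-1, Rational(-594, 59))) = Add(211260, Rational(594, 59)) = Rational(12464934, 59) ≈ 2.1127e+5)
Add(-805183, s) = Add(-805183, Rational(12464934, 59)) = Rational(-35040863, 59)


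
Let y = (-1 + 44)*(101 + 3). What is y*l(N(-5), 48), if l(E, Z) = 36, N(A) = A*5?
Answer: 160992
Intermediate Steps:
N(A) = 5*A
y = 4472 (y = 43*104 = 4472)
y*l(N(-5), 48) = 4472*36 = 160992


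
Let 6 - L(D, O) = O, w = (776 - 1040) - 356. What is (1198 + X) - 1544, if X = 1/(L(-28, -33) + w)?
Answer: -201027/581 ≈ -346.00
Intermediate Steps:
w = -620 (w = -264 - 356 = -620)
L(D, O) = 6 - O
X = -1/581 (X = 1/((6 - 1*(-33)) - 620) = 1/((6 + 33) - 620) = 1/(39 - 620) = 1/(-581) = -1/581 ≈ -0.0017212)
(1198 + X) - 1544 = (1198 - 1/581) - 1544 = 696037/581 - 1544 = -201027/581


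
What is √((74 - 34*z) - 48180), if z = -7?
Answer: 2*I*√11967 ≈ 218.79*I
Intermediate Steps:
√((74 - 34*z) - 48180) = √((74 - 34*(-7)) - 48180) = √((74 + 238) - 48180) = √(312 - 48180) = √(-47868) = 2*I*√11967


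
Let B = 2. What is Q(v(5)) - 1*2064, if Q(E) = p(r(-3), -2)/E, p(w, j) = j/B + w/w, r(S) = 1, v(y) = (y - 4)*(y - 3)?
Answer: -2064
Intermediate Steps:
v(y) = (-4 + y)*(-3 + y)
p(w, j) = 1 + j/2 (p(w, j) = j/2 + w/w = j*(1/2) + 1 = j/2 + 1 = 1 + j/2)
Q(E) = 0 (Q(E) = (1 + (1/2)*(-2))/E = (1 - 1)/E = 0/E = 0)
Q(v(5)) - 1*2064 = 0 - 1*2064 = 0 - 2064 = -2064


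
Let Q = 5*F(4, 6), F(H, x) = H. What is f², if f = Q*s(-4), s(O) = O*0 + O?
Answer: 6400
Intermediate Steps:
s(O) = O (s(O) = 0 + O = O)
Q = 20 (Q = 5*4 = 20)
f = -80 (f = 20*(-4) = -80)
f² = (-80)² = 6400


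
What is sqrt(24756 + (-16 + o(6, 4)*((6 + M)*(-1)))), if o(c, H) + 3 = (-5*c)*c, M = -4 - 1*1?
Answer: sqrt(24923) ≈ 157.87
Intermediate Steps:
M = -5 (M = -4 - 1 = -5)
o(c, H) = -3 - 5*c**2 (o(c, H) = -3 + (-5*c)*c = -3 - 5*c**2)
sqrt(24756 + (-16 + o(6, 4)*((6 + M)*(-1)))) = sqrt(24756 + (-16 + (-3 - 5*6**2)*((6 - 5)*(-1)))) = sqrt(24756 + (-16 + (-3 - 5*36)*(1*(-1)))) = sqrt(24756 + (-16 + (-3 - 180)*(-1))) = sqrt(24756 + (-16 - 183*(-1))) = sqrt(24756 + (-16 + 183)) = sqrt(24756 + 167) = sqrt(24923)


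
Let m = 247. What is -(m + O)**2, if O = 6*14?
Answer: -109561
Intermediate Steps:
O = 84
-(m + O)**2 = -(247 + 84)**2 = -1*331**2 = -1*109561 = -109561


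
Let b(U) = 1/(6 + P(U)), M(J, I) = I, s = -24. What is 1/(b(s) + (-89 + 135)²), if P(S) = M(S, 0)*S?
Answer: 6/12697 ≈ 0.00047255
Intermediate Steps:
P(S) = 0 (P(S) = 0*S = 0)
b(U) = ⅙ (b(U) = 1/(6 + 0) = 1/6 = ⅙)
1/(b(s) + (-89 + 135)²) = 1/(⅙ + (-89 + 135)²) = 1/(⅙ + 46²) = 1/(⅙ + 2116) = 1/(12697/6) = 6/12697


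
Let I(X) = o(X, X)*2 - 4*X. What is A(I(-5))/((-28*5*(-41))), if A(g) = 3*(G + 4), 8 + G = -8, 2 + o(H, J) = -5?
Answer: -9/1435 ≈ -0.0062718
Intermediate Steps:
o(H, J) = -7 (o(H, J) = -2 - 5 = -7)
G = -16 (G = -8 - 8 = -16)
I(X) = -14 - 4*X (I(X) = -7*2 - 4*X = -14 - 4*X)
A(g) = -36 (A(g) = 3*(-16 + 4) = 3*(-12) = -36)
A(I(-5))/((-28*5*(-41))) = -36/(-28*5*(-41)) = -36/((-140*(-41))) = -36/5740 = -36*1/5740 = -9/1435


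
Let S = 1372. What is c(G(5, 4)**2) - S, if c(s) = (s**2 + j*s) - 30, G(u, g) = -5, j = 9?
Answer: -552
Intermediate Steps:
c(s) = -30 + s**2 + 9*s (c(s) = (s**2 + 9*s) - 30 = -30 + s**2 + 9*s)
c(G(5, 4)**2) - S = (-30 + ((-5)**2)**2 + 9*(-5)**2) - 1*1372 = (-30 + 25**2 + 9*25) - 1372 = (-30 + 625 + 225) - 1372 = 820 - 1372 = -552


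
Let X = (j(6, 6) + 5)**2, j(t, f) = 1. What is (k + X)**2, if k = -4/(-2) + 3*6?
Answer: 3136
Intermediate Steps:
k = 20 (k = -4*(-1/2) + 18 = 2 + 18 = 20)
X = 36 (X = (1 + 5)**2 = 6**2 = 36)
(k + X)**2 = (20 + 36)**2 = 56**2 = 3136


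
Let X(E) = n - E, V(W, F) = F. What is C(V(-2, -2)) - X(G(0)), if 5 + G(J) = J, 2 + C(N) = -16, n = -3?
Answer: -20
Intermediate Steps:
C(N) = -18 (C(N) = -2 - 16 = -18)
G(J) = -5 + J
X(E) = -3 - E
C(V(-2, -2)) - X(G(0)) = -18 - (-3 - (-5 + 0)) = -18 - (-3 - 1*(-5)) = -18 - (-3 + 5) = -18 - 1*2 = -18 - 2 = -20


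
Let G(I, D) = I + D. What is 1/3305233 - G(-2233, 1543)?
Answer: 2280610771/3305233 ≈ 690.00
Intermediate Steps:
G(I, D) = D + I
1/3305233 - G(-2233, 1543) = 1/3305233 - (1543 - 2233) = 1/3305233 - 1*(-690) = 1/3305233 + 690 = 2280610771/3305233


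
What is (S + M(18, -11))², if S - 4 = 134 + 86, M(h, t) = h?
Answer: 58564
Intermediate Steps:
S = 224 (S = 4 + (134 + 86) = 4 + 220 = 224)
(S + M(18, -11))² = (224 + 18)² = 242² = 58564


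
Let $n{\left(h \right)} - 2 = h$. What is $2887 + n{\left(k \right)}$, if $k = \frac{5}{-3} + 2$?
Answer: $\frac{8668}{3} \approx 2889.3$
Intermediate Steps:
$k = \frac{1}{3}$ ($k = 5 \left(- \frac{1}{3}\right) + 2 = - \frac{5}{3} + 2 = \frac{1}{3} \approx 0.33333$)
$n{\left(h \right)} = 2 + h$
$2887 + n{\left(k \right)} = 2887 + \left(2 + \frac{1}{3}\right) = 2887 + \frac{7}{3} = \frac{8668}{3}$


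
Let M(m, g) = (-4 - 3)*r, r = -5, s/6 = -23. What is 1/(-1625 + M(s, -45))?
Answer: -1/1590 ≈ -0.00062893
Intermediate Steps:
s = -138 (s = 6*(-23) = -138)
M(m, g) = 35 (M(m, g) = (-4 - 3)*(-5) = -7*(-5) = 35)
1/(-1625 + M(s, -45)) = 1/(-1625 + 35) = 1/(-1590) = -1/1590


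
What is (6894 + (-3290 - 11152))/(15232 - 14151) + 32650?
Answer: 35287102/1081 ≈ 32643.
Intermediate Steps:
(6894 + (-3290 - 11152))/(15232 - 14151) + 32650 = (6894 - 14442)/1081 + 32650 = -7548*1/1081 + 32650 = -7548/1081 + 32650 = 35287102/1081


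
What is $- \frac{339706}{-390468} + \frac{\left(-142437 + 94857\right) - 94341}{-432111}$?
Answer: $\frac{33701051399}{28120919658} \approx 1.1984$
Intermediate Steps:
$- \frac{339706}{-390468} + \frac{\left(-142437 + 94857\right) - 94341}{-432111} = \left(-339706\right) \left(- \frac{1}{390468}\right) + \left(-47580 - 94341\right) \left(- \frac{1}{432111}\right) = \frac{169853}{195234} - - \frac{47307}{144037} = \frac{169853}{195234} + \frac{47307}{144037} = \frac{33701051399}{28120919658}$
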